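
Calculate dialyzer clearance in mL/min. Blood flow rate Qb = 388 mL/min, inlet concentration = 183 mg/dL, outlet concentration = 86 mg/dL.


K = Qb * (Cb_in - Cb_out) / Cb_in
K = 388 * (183 - 86) / 183
K = 205.7 mL/min


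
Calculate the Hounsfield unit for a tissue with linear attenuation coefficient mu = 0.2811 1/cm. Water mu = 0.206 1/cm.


HU = ((mu_tissue - mu_water) / mu_water) * 1000
HU = ((0.2811 - 0.206) / 0.206) * 1000
HU = 364.6


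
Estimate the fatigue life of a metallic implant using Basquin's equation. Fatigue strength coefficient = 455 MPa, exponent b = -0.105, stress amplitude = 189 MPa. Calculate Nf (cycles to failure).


sigma_a = sigma_f' * (2Nf)^b
2Nf = (sigma_a/sigma_f')^(1/b)
2Nf = (189/455)^(1/-0.105)
2Nf = 4303.3398
Nf = 2152


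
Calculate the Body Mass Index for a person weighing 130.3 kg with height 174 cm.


BMI = weight / height^2
height = 174 cm = 1.74 m
BMI = 130.3 / 1.74^2
BMI = 43.04 kg/m^2


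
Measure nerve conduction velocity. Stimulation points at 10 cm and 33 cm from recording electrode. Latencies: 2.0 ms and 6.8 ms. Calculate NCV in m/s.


Distance = (33 - 10) / 100 = 0.23 m
dt = (6.8 - 2.0) / 1000 = 0.0048 s
NCV = dist / dt = 47.92 m/s


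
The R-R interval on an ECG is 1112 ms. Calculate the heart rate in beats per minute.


HR = 60 / RR_interval(s)
RR = 1112 ms = 1.112 s
HR = 60 / 1.112 = 53.96 bpm


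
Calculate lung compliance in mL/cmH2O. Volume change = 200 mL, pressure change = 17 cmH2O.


C = dV / dP
C = 200 / 17
C = 11.76 mL/cmH2O


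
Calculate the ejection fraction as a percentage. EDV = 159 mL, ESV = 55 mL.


SV = EDV - ESV = 159 - 55 = 104 mL
EF = SV/EDV * 100 = 104/159 * 100
EF = 65.41%


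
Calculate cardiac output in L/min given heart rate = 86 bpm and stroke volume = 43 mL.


CO = HR * SV
CO = 86 * 43 / 1000
CO = 3.698 L/min


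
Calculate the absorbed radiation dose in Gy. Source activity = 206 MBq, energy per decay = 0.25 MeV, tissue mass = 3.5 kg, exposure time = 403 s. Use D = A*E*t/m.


A = 206 MBq = 2.0600e+08 Bq
E = 0.25 MeV = 4.005e-14 J
D = A*E*t/m = 2.0600e+08*4.005e-14*403/3.5
D = 9.4996e-04 Gy


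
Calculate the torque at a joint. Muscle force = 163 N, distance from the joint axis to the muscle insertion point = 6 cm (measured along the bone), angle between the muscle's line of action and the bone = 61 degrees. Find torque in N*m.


Torque = F * d * sin(theta)   (moment arm = d*sin(theta))
d = 6 cm = 0.06 m
Torque = 163 * 0.06 * sin(61)
Torque = 8.554 N*m


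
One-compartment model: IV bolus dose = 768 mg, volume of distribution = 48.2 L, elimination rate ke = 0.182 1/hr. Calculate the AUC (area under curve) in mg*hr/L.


C0 = Dose/Vd = 768/48.2 = 15.9336 mg/L
AUC = C0/ke = 15.9336/0.182
AUC = 87.55 mg*hr/L


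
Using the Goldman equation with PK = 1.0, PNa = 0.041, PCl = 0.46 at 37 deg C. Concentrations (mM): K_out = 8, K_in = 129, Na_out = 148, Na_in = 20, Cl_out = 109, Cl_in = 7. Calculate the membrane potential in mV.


Vm = (RT/F)*ln((PK*Ko + PNa*Nao + PCl*Cli)/(PK*Ki + PNa*Nai + PCl*Clo))
Numer = 17.288, Denom = 179.96
Vm = -62.61 mV


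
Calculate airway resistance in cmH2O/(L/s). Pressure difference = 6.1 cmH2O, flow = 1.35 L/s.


R = dP / flow
R = 6.1 / 1.35
R = 4.519 cmH2O/(L/s)


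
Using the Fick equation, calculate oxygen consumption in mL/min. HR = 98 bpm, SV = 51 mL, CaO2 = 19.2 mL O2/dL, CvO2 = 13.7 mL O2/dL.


CO = HR*SV = 98*51/1000 = 4.998 L/min
a-v O2 diff = 19.2 - 13.7 = 5.5 mL/dL
VO2 = CO * (CaO2-CvO2) * 10 dL/L
VO2 = 4.998 * 5.5 * 10
VO2 = 274.9 mL/min


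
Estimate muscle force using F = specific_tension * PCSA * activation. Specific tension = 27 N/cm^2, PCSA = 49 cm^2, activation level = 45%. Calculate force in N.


F = sigma * PCSA * activation
F = 27 * 49 * 0.45
F = 595.4 N


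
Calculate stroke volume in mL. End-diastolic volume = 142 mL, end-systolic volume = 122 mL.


SV = EDV - ESV
SV = 142 - 122
SV = 20 mL


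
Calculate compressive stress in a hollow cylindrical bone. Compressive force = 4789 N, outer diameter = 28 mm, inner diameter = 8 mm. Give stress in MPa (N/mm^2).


A = pi*(r_o^2 - r_i^2)
r_o = 14 mm, r_i = 4 mm
A = 565.487 mm^2
sigma = F/A = 4789 / 565.487
sigma = 8.469 MPa


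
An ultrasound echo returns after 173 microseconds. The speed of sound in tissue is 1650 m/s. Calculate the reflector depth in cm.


depth = c * t / 2
t = 173 us = 1.7300e-04 s
depth = 1650 * 1.7300e-04 / 2
depth = 0.142725 m = 14.2725 cm


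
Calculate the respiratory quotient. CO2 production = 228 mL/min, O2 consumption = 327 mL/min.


RQ = VCO2 / VO2
RQ = 228 / 327
RQ = 0.6972


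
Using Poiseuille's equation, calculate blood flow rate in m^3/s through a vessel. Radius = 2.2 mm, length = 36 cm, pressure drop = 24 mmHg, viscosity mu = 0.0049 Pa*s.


Q = pi*r^4*dP / (8*mu*L)
r = 0.0022 m, L = 0.36 m
dP = 24 mmHg = 3199.728 Pa
Q = 1.6686e-05 m^3/s


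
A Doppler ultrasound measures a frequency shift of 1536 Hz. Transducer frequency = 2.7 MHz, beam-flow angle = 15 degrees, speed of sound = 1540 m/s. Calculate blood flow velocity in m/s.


v = fd * c / (2 * f0 * cos(theta))
v = 1536 * 1540 / (2 * 2.7000e+06 * cos(15))
v = 0.4535 m/s


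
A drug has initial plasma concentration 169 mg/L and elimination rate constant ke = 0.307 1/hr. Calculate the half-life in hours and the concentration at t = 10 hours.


t_half = ln(2) / ke = 0.693147 / 0.307 = 2.258 hr
C(t) = C0 * exp(-ke*t) = 169 * exp(-0.307*10)
C(10) = 7.845 mg/L


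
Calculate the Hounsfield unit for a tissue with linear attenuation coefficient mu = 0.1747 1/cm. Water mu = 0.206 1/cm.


HU = ((mu_tissue - mu_water) / mu_water) * 1000
HU = ((0.1747 - 0.206) / 0.206) * 1000
HU = -151.9


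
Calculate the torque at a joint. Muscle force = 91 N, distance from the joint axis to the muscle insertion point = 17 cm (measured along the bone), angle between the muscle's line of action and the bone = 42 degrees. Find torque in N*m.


Torque = F * d * sin(theta)   (moment arm = d*sin(theta))
d = 17 cm = 0.17 m
Torque = 91 * 0.17 * sin(42)
Torque = 10.35 N*m


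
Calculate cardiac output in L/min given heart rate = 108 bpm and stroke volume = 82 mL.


CO = HR * SV
CO = 108 * 82 / 1000
CO = 8.856 L/min


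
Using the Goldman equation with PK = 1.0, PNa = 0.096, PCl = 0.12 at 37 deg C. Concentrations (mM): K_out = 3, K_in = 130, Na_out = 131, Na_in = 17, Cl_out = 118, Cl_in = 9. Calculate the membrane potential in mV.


Vm = (RT/F)*ln((PK*Ko + PNa*Nao + PCl*Cli)/(PK*Ki + PNa*Nai + PCl*Clo))
Numer = 16.656, Denom = 145.792
Vm = -57.98 mV


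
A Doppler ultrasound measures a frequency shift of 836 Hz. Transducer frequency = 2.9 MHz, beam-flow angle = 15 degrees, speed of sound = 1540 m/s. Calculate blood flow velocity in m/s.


v = fd * c / (2 * f0 * cos(theta))
v = 836 * 1540 / (2 * 2.9000e+06 * cos(15))
v = 0.2298 m/s


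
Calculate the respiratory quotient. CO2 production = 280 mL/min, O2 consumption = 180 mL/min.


RQ = VCO2 / VO2
RQ = 280 / 180
RQ = 1.556


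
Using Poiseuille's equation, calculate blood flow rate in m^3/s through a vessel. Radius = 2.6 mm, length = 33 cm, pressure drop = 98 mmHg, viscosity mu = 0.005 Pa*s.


Q = pi*r^4*dP / (8*mu*L)
r = 0.0026 m, L = 0.33 m
dP = 98 mmHg = 13065.556 Pa
Q = 1.4210e-04 m^3/s


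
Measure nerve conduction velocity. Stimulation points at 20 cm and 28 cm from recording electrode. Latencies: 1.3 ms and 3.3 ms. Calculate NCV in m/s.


Distance = (28 - 20) / 100 = 0.08 m
dt = (3.3 - 1.3) / 1000 = 0.002 s
NCV = dist / dt = 40 m/s


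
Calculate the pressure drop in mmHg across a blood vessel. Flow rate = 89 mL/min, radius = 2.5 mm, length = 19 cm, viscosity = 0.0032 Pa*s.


dP = 8*mu*L*Q / (pi*r^4)
Q = 89 mL/min = 1.48333e-06 m^3/s
dP = 58.7924 Pa = 58.7924 / 133.322 mmHg = 0.441 mmHg


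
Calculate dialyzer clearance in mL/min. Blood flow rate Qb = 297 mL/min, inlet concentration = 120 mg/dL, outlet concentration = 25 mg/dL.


K = Qb * (Cb_in - Cb_out) / Cb_in
K = 297 * (120 - 25) / 120
K = 235.1 mL/min


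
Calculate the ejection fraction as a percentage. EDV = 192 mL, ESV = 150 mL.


SV = EDV - ESV = 192 - 150 = 42 mL
EF = SV/EDV * 100 = 42/192 * 100
EF = 21.88%


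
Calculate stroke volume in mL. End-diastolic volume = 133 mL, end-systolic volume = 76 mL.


SV = EDV - ESV
SV = 133 - 76
SV = 57 mL


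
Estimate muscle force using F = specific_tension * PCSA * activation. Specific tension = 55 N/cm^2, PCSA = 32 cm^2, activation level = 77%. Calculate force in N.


F = sigma * PCSA * activation
F = 55 * 32 * 0.77
F = 1355 N


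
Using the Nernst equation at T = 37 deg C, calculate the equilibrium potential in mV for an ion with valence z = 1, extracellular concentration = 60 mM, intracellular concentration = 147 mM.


E = (RT/(zF)) * ln(C_out/C_in)
T = 37 + 273.15 = 310.15 K
E = (8.314 * 310.15 / (1 * 96485)) * ln(60/147)
E = -23.95 mV


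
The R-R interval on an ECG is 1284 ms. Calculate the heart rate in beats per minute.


HR = 60 / RR_interval(s)
RR = 1284 ms = 1.284 s
HR = 60 / 1.284 = 46.73 bpm


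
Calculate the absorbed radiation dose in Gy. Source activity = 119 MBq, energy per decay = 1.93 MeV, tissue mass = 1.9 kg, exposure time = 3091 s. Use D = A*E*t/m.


A = 119 MBq = 1.1900e+08 Bq
E = 1.93 MeV = 3.09186e-13 J
D = A*E*t/m = 1.1900e+08*3.09186e-13*3091/1.9
D = 0.05986 Gy


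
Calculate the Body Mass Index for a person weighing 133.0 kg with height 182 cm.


BMI = weight / height^2
height = 182 cm = 1.82 m
BMI = 133.0 / 1.82^2
BMI = 40.15 kg/m^2


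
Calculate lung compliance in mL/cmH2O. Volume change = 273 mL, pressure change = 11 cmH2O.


C = dV / dP
C = 273 / 11
C = 24.82 mL/cmH2O


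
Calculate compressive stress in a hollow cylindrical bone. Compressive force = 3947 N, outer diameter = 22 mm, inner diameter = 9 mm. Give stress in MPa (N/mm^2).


A = pi*(r_o^2 - r_i^2)
r_o = 11 mm, r_i = 4.5 mm
A = 316.515 mm^2
sigma = F/A = 3947 / 316.515
sigma = 12.47 MPa


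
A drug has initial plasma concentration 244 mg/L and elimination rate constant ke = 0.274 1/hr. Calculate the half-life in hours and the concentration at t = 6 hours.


t_half = ln(2) / ke = 0.693147 / 0.274 = 2.53 hr
C(t) = C0 * exp(-ke*t) = 244 * exp(-0.274*6)
C(6) = 47.14 mg/L


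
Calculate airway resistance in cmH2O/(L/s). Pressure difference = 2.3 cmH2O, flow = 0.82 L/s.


R = dP / flow
R = 2.3 / 0.82
R = 2.805 cmH2O/(L/s)


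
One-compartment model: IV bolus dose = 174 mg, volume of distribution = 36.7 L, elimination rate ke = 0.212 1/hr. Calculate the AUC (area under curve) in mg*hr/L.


C0 = Dose/Vd = 174/36.7 = 4.74114 mg/L
AUC = C0/ke = 4.74114/0.212
AUC = 22.36 mg*hr/L


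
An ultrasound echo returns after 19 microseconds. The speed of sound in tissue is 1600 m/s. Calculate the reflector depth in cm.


depth = c * t / 2
t = 19 us = 1.9000e-05 s
depth = 1600 * 1.9000e-05 / 2
depth = 0.0152 m = 1.52 cm


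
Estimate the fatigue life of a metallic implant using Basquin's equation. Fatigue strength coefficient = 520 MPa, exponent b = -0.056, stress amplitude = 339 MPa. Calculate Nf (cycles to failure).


sigma_a = sigma_f' * (2Nf)^b
2Nf = (sigma_a/sigma_f')^(1/b)
2Nf = (339/520)^(1/-0.056)
2Nf = 2079.3244
Nf = 1040


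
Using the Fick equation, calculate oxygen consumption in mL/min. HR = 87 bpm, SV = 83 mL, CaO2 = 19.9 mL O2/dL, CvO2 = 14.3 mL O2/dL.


CO = HR*SV = 87*83/1000 = 7.221 L/min
a-v O2 diff = 19.9 - 14.3 = 5.6 mL/dL
VO2 = CO * (CaO2-CvO2) * 10 dL/L
VO2 = 7.221 * 5.6 * 10
VO2 = 404.4 mL/min


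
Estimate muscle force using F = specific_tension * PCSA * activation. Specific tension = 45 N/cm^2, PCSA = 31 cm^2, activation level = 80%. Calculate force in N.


F = sigma * PCSA * activation
F = 45 * 31 * 0.8
F = 1116 N


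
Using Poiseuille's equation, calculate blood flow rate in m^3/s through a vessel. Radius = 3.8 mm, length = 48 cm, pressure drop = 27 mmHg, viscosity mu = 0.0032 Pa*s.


Q = pi*r^4*dP / (8*mu*L)
r = 0.0038 m, L = 0.48 m
dP = 27 mmHg = 3599.694 Pa
Q = 1.9190e-04 m^3/s


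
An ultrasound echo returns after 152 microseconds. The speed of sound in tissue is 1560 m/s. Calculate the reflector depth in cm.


depth = c * t / 2
t = 152 us = 1.5200e-04 s
depth = 1560 * 1.5200e-04 / 2
depth = 0.11856 m = 11.856 cm


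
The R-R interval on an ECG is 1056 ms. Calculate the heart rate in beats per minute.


HR = 60 / RR_interval(s)
RR = 1056 ms = 1.056 s
HR = 60 / 1.056 = 56.82 bpm


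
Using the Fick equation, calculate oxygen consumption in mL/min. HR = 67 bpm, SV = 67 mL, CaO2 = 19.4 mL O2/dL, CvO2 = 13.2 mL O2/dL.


CO = HR*SV = 67*67/1000 = 4.489 L/min
a-v O2 diff = 19.4 - 13.2 = 6.2 mL/dL
VO2 = CO * (CaO2-CvO2) * 10 dL/L
VO2 = 4.489 * 6.2 * 10
VO2 = 278.3 mL/min


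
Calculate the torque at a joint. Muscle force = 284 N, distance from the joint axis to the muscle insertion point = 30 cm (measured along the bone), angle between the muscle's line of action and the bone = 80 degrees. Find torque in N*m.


Torque = F * d * sin(theta)   (moment arm = d*sin(theta))
d = 30 cm = 0.3 m
Torque = 284 * 0.3 * sin(80)
Torque = 83.91 N*m


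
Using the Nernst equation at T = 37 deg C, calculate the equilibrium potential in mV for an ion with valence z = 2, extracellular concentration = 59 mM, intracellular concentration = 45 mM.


E = (RT/(zF)) * ln(C_out/C_in)
T = 37 + 273.15 = 310.15 K
E = (8.314 * 310.15 / (2 * 96485)) * ln(59/45)
E = 3.62 mV


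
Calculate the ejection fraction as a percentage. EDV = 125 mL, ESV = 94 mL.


SV = EDV - ESV = 125 - 94 = 31 mL
EF = SV/EDV * 100 = 31/125 * 100
EF = 24.8%


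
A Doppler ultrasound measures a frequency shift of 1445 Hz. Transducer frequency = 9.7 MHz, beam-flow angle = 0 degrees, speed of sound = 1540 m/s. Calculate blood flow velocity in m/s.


v = fd * c / (2 * f0 * cos(theta))
v = 1445 * 1540 / (2 * 9.7000e+06 * cos(0))
v = 0.1147 m/s


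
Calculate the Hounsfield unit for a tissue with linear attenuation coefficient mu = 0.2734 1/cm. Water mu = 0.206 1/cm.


HU = ((mu_tissue - mu_water) / mu_water) * 1000
HU = ((0.2734 - 0.206) / 0.206) * 1000
HU = 327.2


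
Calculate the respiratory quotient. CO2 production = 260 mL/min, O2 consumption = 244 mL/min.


RQ = VCO2 / VO2
RQ = 260 / 244
RQ = 1.066


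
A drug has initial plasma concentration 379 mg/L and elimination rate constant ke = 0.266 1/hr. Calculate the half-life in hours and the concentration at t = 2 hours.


t_half = ln(2) / ke = 0.693147 / 0.266 = 2.606 hr
C(t) = C0 * exp(-ke*t) = 379 * exp(-0.266*2)
C(2) = 222.6 mg/L


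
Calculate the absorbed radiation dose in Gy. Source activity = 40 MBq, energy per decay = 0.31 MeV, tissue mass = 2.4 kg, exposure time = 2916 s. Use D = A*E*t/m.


A = 40 MBq = 4.0000e+07 Bq
E = 0.31 MeV = 4.9662e-14 J
D = A*E*t/m = 4.0000e+07*4.9662e-14*2916/2.4
D = 0.002414 Gy


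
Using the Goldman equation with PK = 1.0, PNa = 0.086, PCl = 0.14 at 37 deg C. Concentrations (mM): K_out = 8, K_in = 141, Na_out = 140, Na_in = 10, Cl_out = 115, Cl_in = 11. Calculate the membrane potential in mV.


Vm = (RT/F)*ln((PK*Ko + PNa*Nao + PCl*Cli)/(PK*Ki + PNa*Nai + PCl*Clo))
Numer = 21.58, Denom = 157.96
Vm = -53.2 mV


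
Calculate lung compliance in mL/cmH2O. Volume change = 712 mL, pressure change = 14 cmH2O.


C = dV / dP
C = 712 / 14
C = 50.86 mL/cmH2O


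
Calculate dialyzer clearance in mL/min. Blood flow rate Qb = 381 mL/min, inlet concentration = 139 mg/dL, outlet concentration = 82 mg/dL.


K = Qb * (Cb_in - Cb_out) / Cb_in
K = 381 * (139 - 82) / 139
K = 156.2 mL/min


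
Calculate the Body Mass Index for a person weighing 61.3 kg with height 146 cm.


BMI = weight / height^2
height = 146 cm = 1.46 m
BMI = 61.3 / 1.46^2
BMI = 28.76 kg/m^2


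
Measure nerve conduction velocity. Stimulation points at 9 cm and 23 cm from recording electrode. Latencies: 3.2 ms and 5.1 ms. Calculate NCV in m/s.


Distance = (23 - 9) / 100 = 0.14 m
dt = (5.1 - 3.2) / 1000 = 0.0019 s
NCV = dist / dt = 73.68 m/s


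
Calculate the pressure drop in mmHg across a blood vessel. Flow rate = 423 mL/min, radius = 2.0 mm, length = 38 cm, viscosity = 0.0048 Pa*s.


dP = 8*mu*L*Q / (pi*r^4)
Q = 423 mL/min = 7.05e-06 m^3/s
dP = 2046.61 Pa = 2046.61 / 133.322 mmHg = 15.35 mmHg


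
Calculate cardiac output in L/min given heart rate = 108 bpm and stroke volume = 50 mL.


CO = HR * SV
CO = 108 * 50 / 1000
CO = 5.4 L/min


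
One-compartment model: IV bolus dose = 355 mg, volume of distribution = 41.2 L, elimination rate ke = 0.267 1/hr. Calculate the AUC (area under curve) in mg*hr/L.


C0 = Dose/Vd = 355/41.2 = 8.6165 mg/L
AUC = C0/ke = 8.6165/0.267
AUC = 32.27 mg*hr/L


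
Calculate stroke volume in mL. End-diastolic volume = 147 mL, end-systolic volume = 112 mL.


SV = EDV - ESV
SV = 147 - 112
SV = 35 mL


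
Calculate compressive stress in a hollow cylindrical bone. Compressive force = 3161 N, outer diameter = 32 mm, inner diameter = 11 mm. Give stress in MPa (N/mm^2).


A = pi*(r_o^2 - r_i^2)
r_o = 16 mm, r_i = 5.5 mm
A = 709.215 mm^2
sigma = F/A = 3161 / 709.215
sigma = 4.457 MPa


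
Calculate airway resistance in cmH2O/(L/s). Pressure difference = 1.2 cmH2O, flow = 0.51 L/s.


R = dP / flow
R = 1.2 / 0.51
R = 2.353 cmH2O/(L/s)


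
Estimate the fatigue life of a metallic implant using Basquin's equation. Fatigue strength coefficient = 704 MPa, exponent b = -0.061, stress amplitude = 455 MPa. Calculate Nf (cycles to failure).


sigma_a = sigma_f' * (2Nf)^b
2Nf = (sigma_a/sigma_f')^(1/b)
2Nf = (455/704)^(1/-0.061)
2Nf = 1281.037
Nf = 640.5


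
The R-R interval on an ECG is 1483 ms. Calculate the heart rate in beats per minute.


HR = 60 / RR_interval(s)
RR = 1483 ms = 1.483 s
HR = 60 / 1.483 = 40.46 bpm


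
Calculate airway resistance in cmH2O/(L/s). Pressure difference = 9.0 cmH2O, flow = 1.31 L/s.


R = dP / flow
R = 9.0 / 1.31
R = 6.87 cmH2O/(L/s)


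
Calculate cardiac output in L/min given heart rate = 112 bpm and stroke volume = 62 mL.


CO = HR * SV
CO = 112 * 62 / 1000
CO = 6.944 L/min


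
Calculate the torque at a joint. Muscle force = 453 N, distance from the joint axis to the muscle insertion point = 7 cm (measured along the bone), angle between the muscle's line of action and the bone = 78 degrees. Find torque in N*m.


Torque = F * d * sin(theta)   (moment arm = d*sin(theta))
d = 7 cm = 0.07 m
Torque = 453 * 0.07 * sin(78)
Torque = 31.02 N*m


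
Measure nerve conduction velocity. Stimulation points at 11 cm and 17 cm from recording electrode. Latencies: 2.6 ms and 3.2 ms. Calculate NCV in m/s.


Distance = (17 - 11) / 100 = 0.06 m
dt = (3.2 - 2.6) / 1000 = 6.0000e-04 s
NCV = dist / dt = 100 m/s


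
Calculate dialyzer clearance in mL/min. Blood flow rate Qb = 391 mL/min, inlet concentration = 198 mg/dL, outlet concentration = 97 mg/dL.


K = Qb * (Cb_in - Cb_out) / Cb_in
K = 391 * (198 - 97) / 198
K = 199.4 mL/min


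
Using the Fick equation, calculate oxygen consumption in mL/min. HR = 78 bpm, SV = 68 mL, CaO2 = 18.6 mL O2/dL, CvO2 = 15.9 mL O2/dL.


CO = HR*SV = 78*68/1000 = 5.304 L/min
a-v O2 diff = 18.6 - 15.9 = 2.7 mL/dL
VO2 = CO * (CaO2-CvO2) * 10 dL/L
VO2 = 5.304 * 2.7 * 10
VO2 = 143.2 mL/min


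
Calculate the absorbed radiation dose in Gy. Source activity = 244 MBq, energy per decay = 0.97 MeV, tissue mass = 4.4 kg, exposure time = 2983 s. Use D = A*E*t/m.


A = 244 MBq = 2.4400e+08 Bq
E = 0.97 MeV = 1.55394e-13 J
D = A*E*t/m = 2.4400e+08*1.55394e-13*2983/4.4
D = 0.02571 Gy


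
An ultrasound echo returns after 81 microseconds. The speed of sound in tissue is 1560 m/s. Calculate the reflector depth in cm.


depth = c * t / 2
t = 81 us = 8.1000e-05 s
depth = 1560 * 8.1000e-05 / 2
depth = 0.06318 m = 6.318 cm


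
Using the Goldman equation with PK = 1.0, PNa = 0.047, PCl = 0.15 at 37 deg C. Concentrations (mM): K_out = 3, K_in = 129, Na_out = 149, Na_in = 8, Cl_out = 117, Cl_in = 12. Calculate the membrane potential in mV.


Vm = (RT/F)*ln((PK*Ko + PNa*Nao + PCl*Cli)/(PK*Ki + PNa*Nai + PCl*Clo))
Numer = 11.803, Denom = 146.926
Vm = -67.39 mV


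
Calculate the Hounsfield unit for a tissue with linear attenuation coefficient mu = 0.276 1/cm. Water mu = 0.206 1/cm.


HU = ((mu_tissue - mu_water) / mu_water) * 1000
HU = ((0.276 - 0.206) / 0.206) * 1000
HU = 339.8


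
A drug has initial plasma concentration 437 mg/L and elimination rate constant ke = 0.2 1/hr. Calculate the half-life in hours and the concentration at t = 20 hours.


t_half = ln(2) / ke = 0.693147 / 0.2 = 3.466 hr
C(t) = C0 * exp(-ke*t) = 437 * exp(-0.2*20)
C(20) = 8.004 mg/L


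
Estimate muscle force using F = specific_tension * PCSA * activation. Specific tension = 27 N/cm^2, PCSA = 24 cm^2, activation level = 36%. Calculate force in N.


F = sigma * PCSA * activation
F = 27 * 24 * 0.36
F = 233.3 N


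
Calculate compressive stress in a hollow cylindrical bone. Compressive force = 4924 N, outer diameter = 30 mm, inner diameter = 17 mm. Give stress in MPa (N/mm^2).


A = pi*(r_o^2 - r_i^2)
r_o = 15 mm, r_i = 8.5 mm
A = 479.878 mm^2
sigma = F/A = 4924 / 479.878
sigma = 10.26 MPa


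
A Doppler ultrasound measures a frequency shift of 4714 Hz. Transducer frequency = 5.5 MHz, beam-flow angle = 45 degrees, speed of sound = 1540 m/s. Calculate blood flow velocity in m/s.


v = fd * c / (2 * f0 * cos(theta))
v = 4714 * 1540 / (2 * 5.5000e+06 * cos(45))
v = 0.9333 m/s


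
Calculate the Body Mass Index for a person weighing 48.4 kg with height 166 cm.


BMI = weight / height^2
height = 166 cm = 1.66 m
BMI = 48.4 / 1.66^2
BMI = 17.56 kg/m^2


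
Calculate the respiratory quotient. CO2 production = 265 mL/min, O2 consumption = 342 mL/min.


RQ = VCO2 / VO2
RQ = 265 / 342
RQ = 0.7749


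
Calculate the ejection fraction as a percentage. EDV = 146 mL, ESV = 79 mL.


SV = EDV - ESV = 146 - 79 = 67 mL
EF = SV/EDV * 100 = 67/146 * 100
EF = 45.89%


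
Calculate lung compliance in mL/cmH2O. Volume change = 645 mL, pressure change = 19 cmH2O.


C = dV / dP
C = 645 / 19
C = 33.95 mL/cmH2O


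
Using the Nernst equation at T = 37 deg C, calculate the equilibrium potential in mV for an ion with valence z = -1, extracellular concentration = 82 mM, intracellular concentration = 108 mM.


E = (RT/(zF)) * ln(C_out/C_in)
T = 37 + 273.15 = 310.15 K
E = (8.314 * 310.15 / (-1 * 96485)) * ln(82/108)
E = 7.36 mV


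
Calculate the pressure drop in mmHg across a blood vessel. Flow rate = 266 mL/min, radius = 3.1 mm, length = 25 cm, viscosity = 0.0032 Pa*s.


dP = 8*mu*L*Q / (pi*r^4)
Q = 266 mL/min = 4.43333e-06 m^3/s
dP = 97.7943 Pa = 97.7943 / 133.322 mmHg = 0.7335 mmHg


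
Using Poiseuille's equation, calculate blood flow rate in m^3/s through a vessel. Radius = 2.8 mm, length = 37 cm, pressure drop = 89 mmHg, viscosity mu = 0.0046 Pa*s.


Q = pi*r^4*dP / (8*mu*L)
r = 0.0028 m, L = 0.37 m
dP = 89 mmHg = 11865.658 Pa
Q = 1.6828e-04 m^3/s


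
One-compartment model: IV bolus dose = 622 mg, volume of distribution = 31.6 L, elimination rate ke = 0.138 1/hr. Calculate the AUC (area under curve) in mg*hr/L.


C0 = Dose/Vd = 622/31.6 = 19.6835 mg/L
AUC = C0/ke = 19.6835/0.138
AUC = 142.6 mg*hr/L


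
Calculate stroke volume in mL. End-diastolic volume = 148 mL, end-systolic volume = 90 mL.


SV = EDV - ESV
SV = 148 - 90
SV = 58 mL


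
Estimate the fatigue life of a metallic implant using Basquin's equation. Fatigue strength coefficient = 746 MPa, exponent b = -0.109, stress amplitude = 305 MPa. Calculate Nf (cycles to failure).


sigma_a = sigma_f' * (2Nf)^b
2Nf = (sigma_a/sigma_f')^(1/b)
2Nf = (305/746)^(1/-0.109)
2Nf = 3661.5118
Nf = 1831


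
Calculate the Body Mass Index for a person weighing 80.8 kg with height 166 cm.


BMI = weight / height^2
height = 166 cm = 1.66 m
BMI = 80.8 / 1.66^2
BMI = 29.32 kg/m^2


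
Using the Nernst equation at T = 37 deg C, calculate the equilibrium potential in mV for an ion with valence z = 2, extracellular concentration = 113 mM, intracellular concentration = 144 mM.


E = (RT/(zF)) * ln(C_out/C_in)
T = 37 + 273.15 = 310.15 K
E = (8.314 * 310.15 / (2 * 96485)) * ln(113/144)
E = -3.239 mV


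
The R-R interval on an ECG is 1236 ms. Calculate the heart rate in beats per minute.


HR = 60 / RR_interval(s)
RR = 1236 ms = 1.236 s
HR = 60 / 1.236 = 48.54 bpm


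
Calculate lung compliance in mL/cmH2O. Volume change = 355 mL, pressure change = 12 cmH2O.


C = dV / dP
C = 355 / 12
C = 29.58 mL/cmH2O


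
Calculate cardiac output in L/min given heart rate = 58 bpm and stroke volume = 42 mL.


CO = HR * SV
CO = 58 * 42 / 1000
CO = 2.436 L/min


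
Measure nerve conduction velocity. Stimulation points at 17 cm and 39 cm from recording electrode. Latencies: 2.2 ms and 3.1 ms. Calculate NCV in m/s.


Distance = (39 - 17) / 100 = 0.22 m
dt = (3.1 - 2.2) / 1000 = 9.0000e-04 s
NCV = dist / dt = 244.4 m/s


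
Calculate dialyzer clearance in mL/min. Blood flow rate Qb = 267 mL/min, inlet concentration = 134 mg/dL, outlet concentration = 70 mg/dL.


K = Qb * (Cb_in - Cb_out) / Cb_in
K = 267 * (134 - 70) / 134
K = 127.5 mL/min


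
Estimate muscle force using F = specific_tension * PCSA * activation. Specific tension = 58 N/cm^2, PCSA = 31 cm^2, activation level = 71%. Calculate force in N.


F = sigma * PCSA * activation
F = 58 * 31 * 0.71
F = 1277 N


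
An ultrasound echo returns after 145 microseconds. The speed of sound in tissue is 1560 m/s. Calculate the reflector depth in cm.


depth = c * t / 2
t = 145 us = 1.4500e-04 s
depth = 1560 * 1.4500e-04 / 2
depth = 0.1131 m = 11.31 cm


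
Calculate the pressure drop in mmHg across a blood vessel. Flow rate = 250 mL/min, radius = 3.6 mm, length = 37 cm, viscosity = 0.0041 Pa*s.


dP = 8*mu*L*Q / (pi*r^4)
Q = 250 mL/min = 4.16667e-06 m^3/s
dP = 95.8307 Pa = 95.8307 / 133.322 mmHg = 0.7188 mmHg


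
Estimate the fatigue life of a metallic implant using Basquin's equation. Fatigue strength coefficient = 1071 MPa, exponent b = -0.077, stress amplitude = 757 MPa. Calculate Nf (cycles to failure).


sigma_a = sigma_f' * (2Nf)^b
2Nf = (sigma_a/sigma_f')^(1/b)
2Nf = (757/1071)^(1/-0.077)
2Nf = 90.585696
Nf = 45.29


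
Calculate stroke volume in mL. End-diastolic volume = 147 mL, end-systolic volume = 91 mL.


SV = EDV - ESV
SV = 147 - 91
SV = 56 mL


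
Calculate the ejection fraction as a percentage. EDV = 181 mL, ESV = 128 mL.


SV = EDV - ESV = 181 - 128 = 53 mL
EF = SV/EDV * 100 = 53/181 * 100
EF = 29.28%


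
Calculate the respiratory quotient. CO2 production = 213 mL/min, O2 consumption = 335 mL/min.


RQ = VCO2 / VO2
RQ = 213 / 335
RQ = 0.6358


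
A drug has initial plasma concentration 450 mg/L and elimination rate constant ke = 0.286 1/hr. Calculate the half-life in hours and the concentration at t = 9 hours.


t_half = ln(2) / ke = 0.693147 / 0.286 = 2.424 hr
C(t) = C0 * exp(-ke*t) = 450 * exp(-0.286*9)
C(9) = 34.3 mg/L


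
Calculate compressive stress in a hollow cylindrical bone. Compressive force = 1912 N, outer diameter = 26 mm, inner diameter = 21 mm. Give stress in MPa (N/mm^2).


A = pi*(r_o^2 - r_i^2)
r_o = 13 mm, r_i = 10.5 mm
A = 184.569 mm^2
sigma = F/A = 1912 / 184.569
sigma = 10.36 MPa


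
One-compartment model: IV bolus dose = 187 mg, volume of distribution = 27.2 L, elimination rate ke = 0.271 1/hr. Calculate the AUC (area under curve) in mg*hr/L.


C0 = Dose/Vd = 187/27.2 = 6.875 mg/L
AUC = C0/ke = 6.875/0.271
AUC = 25.37 mg*hr/L


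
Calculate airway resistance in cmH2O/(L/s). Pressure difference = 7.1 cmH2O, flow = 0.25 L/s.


R = dP / flow
R = 7.1 / 0.25
R = 28.4 cmH2O/(L/s)


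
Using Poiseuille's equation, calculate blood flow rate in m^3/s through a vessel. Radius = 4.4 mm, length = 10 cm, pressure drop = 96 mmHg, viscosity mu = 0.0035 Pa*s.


Q = pi*r^4*dP / (8*mu*L)
r = 0.0044 m, L = 0.1 m
dP = 96 mmHg = 12798.912 Pa
Q = 0.005382 m^3/s


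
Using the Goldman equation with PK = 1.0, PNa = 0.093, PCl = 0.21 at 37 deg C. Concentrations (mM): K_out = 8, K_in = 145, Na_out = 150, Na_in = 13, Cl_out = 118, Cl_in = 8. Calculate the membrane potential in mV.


Vm = (RT/F)*ln((PK*Ko + PNa*Nao + PCl*Cli)/(PK*Ki + PNa*Nai + PCl*Clo))
Numer = 23.63, Denom = 170.989
Vm = -52.89 mV


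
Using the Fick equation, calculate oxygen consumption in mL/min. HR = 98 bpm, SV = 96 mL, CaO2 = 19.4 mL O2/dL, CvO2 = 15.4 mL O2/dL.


CO = HR*SV = 98*96/1000 = 9.408 L/min
a-v O2 diff = 19.4 - 15.4 = 4 mL/dL
VO2 = CO * (CaO2-CvO2) * 10 dL/L
VO2 = 9.408 * 4 * 10
VO2 = 376.3 mL/min


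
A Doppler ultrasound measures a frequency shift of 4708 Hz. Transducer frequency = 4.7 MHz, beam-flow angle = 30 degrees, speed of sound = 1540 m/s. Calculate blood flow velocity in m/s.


v = fd * c / (2 * f0 * cos(theta))
v = 4708 * 1540 / (2 * 4.7000e+06 * cos(30))
v = 0.8906 m/s


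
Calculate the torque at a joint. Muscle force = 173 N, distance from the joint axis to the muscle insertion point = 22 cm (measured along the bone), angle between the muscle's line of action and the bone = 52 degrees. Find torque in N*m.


Torque = F * d * sin(theta)   (moment arm = d*sin(theta))
d = 22 cm = 0.22 m
Torque = 173 * 0.22 * sin(52)
Torque = 29.99 N*m


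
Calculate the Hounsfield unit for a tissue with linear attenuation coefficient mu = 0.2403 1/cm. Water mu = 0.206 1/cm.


HU = ((mu_tissue - mu_water) / mu_water) * 1000
HU = ((0.2403 - 0.206) / 0.206) * 1000
HU = 166.5


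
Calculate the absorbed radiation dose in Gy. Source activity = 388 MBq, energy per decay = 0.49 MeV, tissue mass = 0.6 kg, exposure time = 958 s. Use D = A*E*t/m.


A = 388 MBq = 3.8800e+08 Bq
E = 0.49 MeV = 7.8498e-14 J
D = A*E*t/m = 3.8800e+08*7.8498e-14*958/0.6
D = 0.04863 Gy


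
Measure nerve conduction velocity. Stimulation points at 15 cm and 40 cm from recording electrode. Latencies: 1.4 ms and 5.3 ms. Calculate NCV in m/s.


Distance = (40 - 15) / 100 = 0.25 m
dt = (5.3 - 1.4) / 1000 = 0.0039 s
NCV = dist / dt = 64.1 m/s


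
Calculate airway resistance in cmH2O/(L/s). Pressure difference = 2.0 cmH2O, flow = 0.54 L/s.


R = dP / flow
R = 2.0 / 0.54
R = 3.704 cmH2O/(L/s)


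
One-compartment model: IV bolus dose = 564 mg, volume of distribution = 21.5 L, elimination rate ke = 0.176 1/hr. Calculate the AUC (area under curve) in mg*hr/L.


C0 = Dose/Vd = 564/21.5 = 26.2326 mg/L
AUC = C0/ke = 26.2326/0.176
AUC = 149 mg*hr/L


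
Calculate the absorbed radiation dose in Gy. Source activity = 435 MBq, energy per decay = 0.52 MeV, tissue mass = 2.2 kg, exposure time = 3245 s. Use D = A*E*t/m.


A = 435 MBq = 4.3500e+08 Bq
E = 0.52 MeV = 8.3304e-14 J
D = A*E*t/m = 4.3500e+08*8.3304e-14*3245/2.2
D = 0.05345 Gy


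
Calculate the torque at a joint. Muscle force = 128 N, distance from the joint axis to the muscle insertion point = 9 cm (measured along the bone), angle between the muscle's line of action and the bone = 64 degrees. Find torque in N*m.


Torque = F * d * sin(theta)   (moment arm = d*sin(theta))
d = 9 cm = 0.09 m
Torque = 128 * 0.09 * sin(64)
Torque = 10.35 N*m


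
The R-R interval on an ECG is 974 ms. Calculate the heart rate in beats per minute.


HR = 60 / RR_interval(s)
RR = 974 ms = 0.974 s
HR = 60 / 0.974 = 61.6 bpm


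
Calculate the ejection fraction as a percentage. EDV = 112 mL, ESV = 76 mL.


SV = EDV - ESV = 112 - 76 = 36 mL
EF = SV/EDV * 100 = 36/112 * 100
EF = 32.14%


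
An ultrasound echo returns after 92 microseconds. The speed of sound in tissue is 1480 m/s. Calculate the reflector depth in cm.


depth = c * t / 2
t = 92 us = 9.2000e-05 s
depth = 1480 * 9.2000e-05 / 2
depth = 0.06808 m = 6.808 cm


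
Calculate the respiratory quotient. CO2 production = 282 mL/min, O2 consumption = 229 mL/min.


RQ = VCO2 / VO2
RQ = 282 / 229
RQ = 1.231


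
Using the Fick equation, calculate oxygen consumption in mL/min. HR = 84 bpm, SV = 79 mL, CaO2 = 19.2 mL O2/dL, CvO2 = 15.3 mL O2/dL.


CO = HR*SV = 84*79/1000 = 6.636 L/min
a-v O2 diff = 19.2 - 15.3 = 3.9 mL/dL
VO2 = CO * (CaO2-CvO2) * 10 dL/L
VO2 = 6.636 * 3.9 * 10
VO2 = 258.8 mL/min


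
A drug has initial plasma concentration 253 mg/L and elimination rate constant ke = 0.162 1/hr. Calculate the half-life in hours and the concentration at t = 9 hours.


t_half = ln(2) / ke = 0.693147 / 0.162 = 4.279 hr
C(t) = C0 * exp(-ke*t) = 253 * exp(-0.162*9)
C(9) = 58.87 mg/L


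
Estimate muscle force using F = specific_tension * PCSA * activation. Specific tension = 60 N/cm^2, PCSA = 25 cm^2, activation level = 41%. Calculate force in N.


F = sigma * PCSA * activation
F = 60 * 25 * 0.41
F = 615 N


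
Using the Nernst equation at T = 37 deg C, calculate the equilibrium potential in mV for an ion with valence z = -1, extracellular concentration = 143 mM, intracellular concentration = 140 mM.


E = (RT/(zF)) * ln(C_out/C_in)
T = 37 + 273.15 = 310.15 K
E = (8.314 * 310.15 / (-1 * 96485)) * ln(143/140)
E = -0.5666 mV


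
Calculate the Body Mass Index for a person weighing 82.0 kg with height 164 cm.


BMI = weight / height^2
height = 164 cm = 1.64 m
BMI = 82.0 / 1.64^2
BMI = 30.49 kg/m^2


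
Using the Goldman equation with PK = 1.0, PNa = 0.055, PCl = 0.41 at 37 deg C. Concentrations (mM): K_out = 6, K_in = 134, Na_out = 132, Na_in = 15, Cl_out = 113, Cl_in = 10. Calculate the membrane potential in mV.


Vm = (RT/F)*ln((PK*Ko + PNa*Nao + PCl*Cli)/(PK*Ki + PNa*Nai + PCl*Clo))
Numer = 17.36, Denom = 181.155
Vm = -62.68 mV


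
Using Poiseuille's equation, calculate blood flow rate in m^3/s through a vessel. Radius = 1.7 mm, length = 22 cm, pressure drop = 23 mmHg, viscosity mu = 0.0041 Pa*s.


Q = pi*r^4*dP / (8*mu*L)
r = 0.0017 m, L = 0.22 m
dP = 23 mmHg = 3066.406 Pa
Q = 1.1150e-05 m^3/s


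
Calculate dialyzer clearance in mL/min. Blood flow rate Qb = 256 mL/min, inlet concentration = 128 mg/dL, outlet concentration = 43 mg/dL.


K = Qb * (Cb_in - Cb_out) / Cb_in
K = 256 * (128 - 43) / 128
K = 170 mL/min


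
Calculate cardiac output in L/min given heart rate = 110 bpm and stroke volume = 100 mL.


CO = HR * SV
CO = 110 * 100 / 1000
CO = 11 L/min


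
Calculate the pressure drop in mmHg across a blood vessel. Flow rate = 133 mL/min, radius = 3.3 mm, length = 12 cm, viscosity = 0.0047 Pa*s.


dP = 8*mu*L*Q / (pi*r^4)
Q = 133 mL/min = 2.21667e-06 m^3/s
dP = 26.8451 Pa = 26.8451 / 133.322 mmHg = 0.2014 mmHg


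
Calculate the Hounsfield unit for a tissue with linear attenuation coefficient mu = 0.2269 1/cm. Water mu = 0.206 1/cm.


HU = ((mu_tissue - mu_water) / mu_water) * 1000
HU = ((0.2269 - 0.206) / 0.206) * 1000
HU = 101.5


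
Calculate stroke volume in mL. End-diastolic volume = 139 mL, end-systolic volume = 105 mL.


SV = EDV - ESV
SV = 139 - 105
SV = 34 mL


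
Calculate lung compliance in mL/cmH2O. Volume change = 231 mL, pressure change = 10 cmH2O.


C = dV / dP
C = 231 / 10
C = 23.1 mL/cmH2O


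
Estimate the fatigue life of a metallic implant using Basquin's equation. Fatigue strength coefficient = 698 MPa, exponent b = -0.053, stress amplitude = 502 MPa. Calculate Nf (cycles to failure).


sigma_a = sigma_f' * (2Nf)^b
2Nf = (sigma_a/sigma_f')^(1/b)
2Nf = (502/698)^(1/-0.053)
2Nf = 502.31434
Nf = 251.2


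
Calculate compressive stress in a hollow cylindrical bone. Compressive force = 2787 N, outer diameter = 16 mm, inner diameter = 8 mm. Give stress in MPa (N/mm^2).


A = pi*(r_o^2 - r_i^2)
r_o = 8 mm, r_i = 4 mm
A = 150.796 mm^2
sigma = F/A = 2787 / 150.796
sigma = 18.48 MPa


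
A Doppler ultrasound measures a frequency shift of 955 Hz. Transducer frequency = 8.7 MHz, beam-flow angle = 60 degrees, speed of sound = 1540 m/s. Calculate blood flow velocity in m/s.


v = fd * c / (2 * f0 * cos(theta))
v = 955 * 1540 / (2 * 8.7000e+06 * cos(60))
v = 0.169 m/s


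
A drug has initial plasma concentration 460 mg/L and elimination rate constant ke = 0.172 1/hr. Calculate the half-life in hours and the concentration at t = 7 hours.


t_half = ln(2) / ke = 0.693147 / 0.172 = 4.03 hr
C(t) = C0 * exp(-ke*t) = 460 * exp(-0.172*7)
C(7) = 138 mg/L


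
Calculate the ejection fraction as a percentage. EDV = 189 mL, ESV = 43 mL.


SV = EDV - ESV = 189 - 43 = 146 mL
EF = SV/EDV * 100 = 146/189 * 100
EF = 77.25%


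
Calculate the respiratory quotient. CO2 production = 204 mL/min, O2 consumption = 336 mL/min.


RQ = VCO2 / VO2
RQ = 204 / 336
RQ = 0.6071


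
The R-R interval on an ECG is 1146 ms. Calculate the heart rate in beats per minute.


HR = 60 / RR_interval(s)
RR = 1146 ms = 1.146 s
HR = 60 / 1.146 = 52.36 bpm


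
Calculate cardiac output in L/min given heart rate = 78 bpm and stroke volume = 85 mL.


CO = HR * SV
CO = 78 * 85 / 1000
CO = 6.63 L/min


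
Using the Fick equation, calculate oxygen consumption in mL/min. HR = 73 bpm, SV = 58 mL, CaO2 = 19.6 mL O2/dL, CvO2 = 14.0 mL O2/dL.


CO = HR*SV = 73*58/1000 = 4.234 L/min
a-v O2 diff = 19.6 - 14.0 = 5.6 mL/dL
VO2 = CO * (CaO2-CvO2) * 10 dL/L
VO2 = 4.234 * 5.6 * 10
VO2 = 237.1 mL/min


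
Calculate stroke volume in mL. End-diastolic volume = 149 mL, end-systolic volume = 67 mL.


SV = EDV - ESV
SV = 149 - 67
SV = 82 mL


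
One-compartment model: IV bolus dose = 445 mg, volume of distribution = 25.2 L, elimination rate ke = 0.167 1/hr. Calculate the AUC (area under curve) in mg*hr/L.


C0 = Dose/Vd = 445/25.2 = 17.6587 mg/L
AUC = C0/ke = 17.6587/0.167
AUC = 105.7 mg*hr/L


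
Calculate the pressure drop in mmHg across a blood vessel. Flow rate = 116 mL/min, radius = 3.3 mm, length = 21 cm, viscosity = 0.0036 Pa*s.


dP = 8*mu*L*Q / (pi*r^4)
Q = 116 mL/min = 1.93333e-06 m^3/s
dP = 31.3843 Pa = 31.3843 / 133.322 mmHg = 0.2354 mmHg


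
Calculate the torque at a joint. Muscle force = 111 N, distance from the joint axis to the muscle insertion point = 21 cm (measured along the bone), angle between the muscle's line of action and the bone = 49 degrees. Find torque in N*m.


Torque = F * d * sin(theta)   (moment arm = d*sin(theta))
d = 21 cm = 0.21 m
Torque = 111 * 0.21 * sin(49)
Torque = 17.59 N*m


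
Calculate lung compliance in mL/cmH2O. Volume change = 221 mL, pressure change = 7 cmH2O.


C = dV / dP
C = 221 / 7
C = 31.57 mL/cmH2O


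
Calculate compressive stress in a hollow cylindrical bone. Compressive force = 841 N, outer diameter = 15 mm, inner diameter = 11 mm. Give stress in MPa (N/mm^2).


A = pi*(r_o^2 - r_i^2)
r_o = 7.5 mm, r_i = 5.5 mm
A = 81.6814 mm^2
sigma = F/A = 841 / 81.6814
sigma = 10.3 MPa


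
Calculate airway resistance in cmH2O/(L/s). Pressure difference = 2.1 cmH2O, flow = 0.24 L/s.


R = dP / flow
R = 2.1 / 0.24
R = 8.75 cmH2O/(L/s)


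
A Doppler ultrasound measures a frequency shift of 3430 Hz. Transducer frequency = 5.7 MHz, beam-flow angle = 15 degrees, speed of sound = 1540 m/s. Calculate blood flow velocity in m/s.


v = fd * c / (2 * f0 * cos(theta))
v = 3430 * 1540 / (2 * 5.7000e+06 * cos(15))
v = 0.4797 m/s


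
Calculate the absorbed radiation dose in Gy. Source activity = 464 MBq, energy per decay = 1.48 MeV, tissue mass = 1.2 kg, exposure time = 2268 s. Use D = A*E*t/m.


A = 464 MBq = 4.6400e+08 Bq
E = 1.48 MeV = 2.37096e-13 J
D = A*E*t/m = 4.6400e+08*2.37096e-13*2268/1.2
D = 0.2079 Gy


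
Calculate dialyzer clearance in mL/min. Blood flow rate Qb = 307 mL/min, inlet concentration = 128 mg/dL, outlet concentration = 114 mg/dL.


K = Qb * (Cb_in - Cb_out) / Cb_in
K = 307 * (128 - 114) / 128
K = 33.58 mL/min
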